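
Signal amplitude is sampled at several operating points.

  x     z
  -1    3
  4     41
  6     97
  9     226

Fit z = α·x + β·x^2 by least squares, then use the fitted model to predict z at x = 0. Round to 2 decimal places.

Compute the Gram sums: Σx·x = 134, Σx·x^2 = 1008, Σx^2·x^2 = 8114.
For Aᵀz: Σx·z = 2777, Σx^2·z = 22457.
AᵀA·[α, β]ᵀ = Aᵀz becomes [[134, 1008]; [1008, 8114]]·[α, β]ᵀ = [2777, 22457]ᵀ.
Determinant 134·8114 − 1008² = 71212.
α = (2777·8114 − 1008·22457)/71212 = -52039/35606; β = (134·22457 − 1008·2777)/71212 = 105011/35606.
At x = 0: ẑ = (-52039/35606)·(0) + (105011/35606)·(0) = 0.

ẑ = 0.00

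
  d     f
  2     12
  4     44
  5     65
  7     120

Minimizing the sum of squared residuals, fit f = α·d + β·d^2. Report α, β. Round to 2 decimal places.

The normal equations are: 94·α + 540·β = 1365;  540·α + 3298·β = 8257.
(Σd·d = 94, Σd·d^2 = 540, Σd^2·d^2 = 3298, Σd·f = 1365, Σd^2·f = 8257.)
Eliminating β: 3298·(row 1) − 540·(row 2) gives 18412·α = 3298·1365 − 540·8257 = 42990, so α = 21495/9206.
Then β = (8257 − 540·(21495/9206))/3298 = 19529/9206.

α = 2.33, β = 2.12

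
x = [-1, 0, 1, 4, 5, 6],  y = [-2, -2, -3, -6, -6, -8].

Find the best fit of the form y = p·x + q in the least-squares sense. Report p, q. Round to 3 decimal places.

p = -0.855, q = -2.361

MᵀM·[p, q]ᵀ = Mᵀy reads: 79·p + 15·q = -103;  15·p + 6·q = -27.
(Σx·x = 79, Σx = 15, Σ1 = 6, Σx·y = -103, Σy = -27.)
Eliminating q: 6·(row 1) − 15·(row 2) gives 249·p = 6·(-103) − 15·(-27) = -213, so p = -71/83.
Then q = ((-27) − 15·(-71/83))/6 = -196/83.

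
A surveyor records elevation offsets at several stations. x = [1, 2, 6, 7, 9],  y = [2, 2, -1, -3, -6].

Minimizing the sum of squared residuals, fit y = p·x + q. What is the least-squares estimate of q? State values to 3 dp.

q = 3.691

Forming MᵀM = [[171, 25]; [25, 5]] and Mᵀy = [-75, -6]ᵀ gives MᵀM·[p, q]ᵀ = Mᵀy.
Eliminating q: 5·(row 1) − 25·(row 2) gives 230·p = 5·(-75) − 25·(-6) = -225, so p = -45/46.
Then q = ((-6) − 25·(-45/46))/5 = 849/230.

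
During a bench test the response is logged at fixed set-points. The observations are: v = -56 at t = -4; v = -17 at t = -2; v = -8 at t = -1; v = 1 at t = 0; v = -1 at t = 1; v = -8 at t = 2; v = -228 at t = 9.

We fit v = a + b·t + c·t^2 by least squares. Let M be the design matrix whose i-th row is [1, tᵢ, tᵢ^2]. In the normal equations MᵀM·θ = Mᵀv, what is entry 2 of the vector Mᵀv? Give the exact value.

Entry 2 ↔ basis t, so (Mᵀv)_{2} = Σᵢ (t)·vᵢ = (-4)·(-56) + (-2)·(-17) + (-1)·(-8) + (0)·(1) + (1)·(-1) + (2)·(-8) + (9)·(-228) = -1803.

-1803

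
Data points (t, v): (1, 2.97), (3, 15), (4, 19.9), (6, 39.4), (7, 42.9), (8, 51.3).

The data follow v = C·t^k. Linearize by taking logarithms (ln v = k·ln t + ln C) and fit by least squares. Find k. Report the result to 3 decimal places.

k = 1.378

Linearized form: ln v = k·ln t + ln C. From the 6 transformed points,
Sums: Σln t = 8.3020, Σ(ln t)² = 14.4498, Σln v = 18.1577, Σln t·ln v = 29.2062.
Normal system: [[14.4498, 8.3020]; [8.3020, 6]]·[k, ln C]ᵀ = [29.2062, 18.1577]ᵀ.
Solving (det = 17.7753): k = 1.37788, ln C = 1.11975.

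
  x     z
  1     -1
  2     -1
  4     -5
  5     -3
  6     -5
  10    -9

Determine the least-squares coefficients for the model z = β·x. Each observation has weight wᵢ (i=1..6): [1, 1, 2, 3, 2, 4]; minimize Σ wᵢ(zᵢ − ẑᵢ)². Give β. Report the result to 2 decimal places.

Sums needed: Σwᵢ·x·x = 584.
Moment sums: Σwᵢ·x·z = -508.
Normal equations: [[584]]·[β]ᵀ = [-508]ᵀ.
Hence β = -508 / 584 ≈ -0.869863.

β = -0.87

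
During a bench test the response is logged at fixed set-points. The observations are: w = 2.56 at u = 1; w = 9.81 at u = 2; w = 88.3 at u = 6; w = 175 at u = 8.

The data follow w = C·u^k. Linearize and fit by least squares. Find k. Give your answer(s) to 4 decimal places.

Let Y = ln w. Fitting Y = k·ln u + ln C by least squares:
XᵀX = [[8.0149, 4.5643]; [4.5643, 4]], rhs = [20.3510, 12.8689]ᵀ  (here Σln u = 4.5643, Σ(ln u)² = 8.0149, Σln w = 12.8689, Σln u·ln w = 20.3510).
Slope k = (n·Σln u·ln w − Σln u·Σln w)/(n·Σ(ln u)² − (Σln u)²) = (4·20.3510 − 4.5643·12.8689)/11.2265 = 2.01896; ln C = (Σln w − k·Σln u)/n = 0.91343.

k = 2.0190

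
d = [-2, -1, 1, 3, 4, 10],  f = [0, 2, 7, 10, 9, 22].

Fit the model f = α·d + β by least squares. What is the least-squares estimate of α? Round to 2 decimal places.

Normal-equation sums: Σd·d = 131, Σd = 15, Σ1 = 6.
And Σd·f = 291, Σf = 50.
So AᵀA·[α, β]ᵀ = Aᵀf: [[131, 15]; [15, 6]]·[α, β]ᵀ = [291, 50]ᵀ.
Eliminating β: 6·(row 1) − 15·(row 2) gives 561·α = 6·291 − 15·50 = 996, so α = 332/187.
Then β = (50 − 15·(332/187))/6 = 2185/561.

α = 1.78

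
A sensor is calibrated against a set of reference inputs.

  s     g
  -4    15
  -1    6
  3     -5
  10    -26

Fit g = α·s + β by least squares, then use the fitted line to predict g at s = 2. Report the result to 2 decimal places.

XᵀX·[α, β]ᵀ = Xᵀg reads: 126·α + 8·β = -341;  8·α + 4·β = -10.
(Σs·s = 126, Σs = 8, Σ1 = 4, Σs·g = -341, Σg = -10.)
Δ = 126·4 − 8² = 440.
α = ((-341)·4 − 8·(-10))/440 = -321/110; β = (126·(-10) − 8·(-341))/440 = 367/110.
At s = 2: ĝ = (-321/110)·(2) + (367/110)·(1) = -5/2.

ĝ = -2.50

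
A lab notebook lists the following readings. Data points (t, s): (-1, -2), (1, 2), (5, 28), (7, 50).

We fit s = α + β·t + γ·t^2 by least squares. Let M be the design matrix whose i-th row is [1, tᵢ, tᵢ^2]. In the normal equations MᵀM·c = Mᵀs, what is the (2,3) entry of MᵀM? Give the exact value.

Row 2 ↔ basis t, column 3 ↔ basis t^2, so (MᵀM)_{2,3} = Σᵢ (t)·(t^2) = (-1)·(1) + (1)·(1) + (5)·(25) + (7)·(49) = 468.

468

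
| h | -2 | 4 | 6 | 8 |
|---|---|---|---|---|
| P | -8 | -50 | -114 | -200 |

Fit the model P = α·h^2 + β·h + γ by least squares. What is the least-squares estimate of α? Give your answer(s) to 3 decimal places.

α = -3.036

Normal-equation sums: Σh^2·h^2 = 5664, Σh^2·h = 784, Σh^2 = 120, Σh·h = 120, Σh = 16, Σ1 = 4.
Right-hand side: Σh^2·P = -17736, Σh·P = -2468, ΣP = -372.
Row-reducing yields α = -1099/362, β = -369/362, γ = 390/181.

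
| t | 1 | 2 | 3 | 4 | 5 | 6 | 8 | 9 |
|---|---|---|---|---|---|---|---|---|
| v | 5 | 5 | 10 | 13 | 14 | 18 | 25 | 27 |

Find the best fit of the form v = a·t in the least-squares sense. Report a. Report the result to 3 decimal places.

a = 3.042

Sums needed: Σt·t = 236.
Moment sums: Σt·v = 718.
a = 718/236 = 3.04237.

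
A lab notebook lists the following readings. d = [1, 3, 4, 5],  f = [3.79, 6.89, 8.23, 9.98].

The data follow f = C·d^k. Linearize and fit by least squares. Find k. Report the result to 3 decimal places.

k = 0.585

With ln fᵢ as the transformed response and ln dᵢ as the regressor:
Over the data: Σln d = 4.0943, Σ(ln d)² = 5.7191, Σln f = 7.6708, Σln d·ln f = 8.7451.
Normal system: [[5.7191, 4.0943]; [4.0943, 4]]·[k, ln C]ᵀ = [8.7451, 7.6708]ᵀ.
Slope k = (n·Σln d·ln f − Σln d·Σln f)/(n·Σ(ln d)² − (Σln d)²) = (4·8.7451 − 4.0943·7.6708)/6.1125 = 0.58459; ln C = (Σln f − k·Σln d)/n = 1.31933.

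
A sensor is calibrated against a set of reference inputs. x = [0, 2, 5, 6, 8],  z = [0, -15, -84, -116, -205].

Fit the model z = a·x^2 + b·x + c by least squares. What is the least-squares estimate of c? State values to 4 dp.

c = -0.0306

Forming MᵀM = [[6033, 861, 129]; [861, 129, 21]; [129, 21, 5]] and Mᵀz = [-19456, -2786, -420]ᵀ gives MᵀM·[a, b, c]ᵀ = Mᵀz.
Row-reducing yields a = -1769/588, b = -127/84, c = -3/98.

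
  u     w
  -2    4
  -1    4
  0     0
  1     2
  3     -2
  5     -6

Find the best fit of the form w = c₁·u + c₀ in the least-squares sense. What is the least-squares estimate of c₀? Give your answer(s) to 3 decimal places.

c₀ = 1.745

MᵀM·[c₁, c₀]ᵀ = Mᵀw reads: 40·c₁ + 6·c₀ = -46;  6·c₁ + 6·c₀ = 2.
(Σu·u = 40, Σu = 6, Σ1 = 6, Σu·w = -46, Σw = 2.)
Δ = 40·6 − 6² = 204.
c₁ = ((-46)·6 − 6·2)/204 = -24/17; c₀ = (40·2 − 6·(-46))/204 = 89/51.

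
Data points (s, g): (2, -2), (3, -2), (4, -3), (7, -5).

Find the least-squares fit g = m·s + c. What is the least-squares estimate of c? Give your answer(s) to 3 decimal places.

Entries of MᵀM: Σs·s = 78, Σs = 16, Σ1 = 4.
And Σs·g = -57, Σg = -12.
Eliminating c: 4·(row 1) − 16·(row 2) gives 56·m = 4·(-57) − 16·(-12) = -36, so m = -9/14.
Then c = ((-12) − 16·(-9/14))/4 = -3/7.

c = -0.429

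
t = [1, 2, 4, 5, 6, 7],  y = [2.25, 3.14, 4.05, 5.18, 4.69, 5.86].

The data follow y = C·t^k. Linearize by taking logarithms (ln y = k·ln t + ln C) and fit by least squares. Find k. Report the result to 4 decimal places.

k = 0.4649

Taking logs, ln y = k·ln t + ln C, so regress ln y on ln t.
Over the data: Σln t = 7.4265, Σ(ln t)² = 11.9895, Σln y = 8.3123, Σln t·ln y = 11.5891.
Normal system: [[11.9895, 7.4265]; [7.4265, 6]]·[k, ln C]ᵀ = [11.5891, 8.3123]ᵀ.
Δ = 11.9895·6 − (7.4265)² = 16.7835; k = (11.5891·6 − 7.4265·8.3123)/16.7835 = 0.46492, ln C = (11.9895·8.3123 − 7.4265·11.5891)/16.7835 = 0.80992.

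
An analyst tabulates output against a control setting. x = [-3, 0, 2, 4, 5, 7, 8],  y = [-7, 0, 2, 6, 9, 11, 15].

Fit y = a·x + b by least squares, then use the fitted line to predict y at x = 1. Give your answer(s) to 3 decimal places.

ŷ = 0.825

With design matrix M, MᵀM = [[167, 23]; [23, 7]] and Mᵀy = [291, 36]ᵀ.
Eliminating b: 7·(row 1) − 23·(row 2) gives 640·a = 7·291 − 23·36 = 1209, so a = 1209/640.
Then b = (36 − 23·(1209/640))/7 = -681/640.
At x = 1: ŷ = (1209/640)·(1) + (-681/640)·(1) = 33/40.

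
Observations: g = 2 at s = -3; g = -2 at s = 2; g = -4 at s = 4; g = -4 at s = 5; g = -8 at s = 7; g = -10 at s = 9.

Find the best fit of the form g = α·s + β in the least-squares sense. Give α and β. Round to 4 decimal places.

The normal equations are: 184·α + 24·β = -192;  24·α + 6·β = -26.
Eliminating β: 6·(row 1) − 24·(row 2) gives 528·α = 6·(-192) − 24·(-26) = -528, so α = -1.
Then β = ((-26) − 24·(-1))/6 = -1/3.

α = -1.0000, β = -0.3333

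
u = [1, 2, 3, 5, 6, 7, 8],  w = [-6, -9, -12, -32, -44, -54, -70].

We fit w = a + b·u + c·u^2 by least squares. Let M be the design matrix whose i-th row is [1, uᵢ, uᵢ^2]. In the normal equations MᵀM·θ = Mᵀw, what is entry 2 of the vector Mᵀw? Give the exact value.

Entry 2 ↔ basis u, so (Mᵀw)_{2} = Σᵢ (u)·wᵢ = (1)·(-6) + (2)·(-9) + (3)·(-12) + (5)·(-32) + (6)·(-44) + (7)·(-54) + (8)·(-70) = -1422.

-1422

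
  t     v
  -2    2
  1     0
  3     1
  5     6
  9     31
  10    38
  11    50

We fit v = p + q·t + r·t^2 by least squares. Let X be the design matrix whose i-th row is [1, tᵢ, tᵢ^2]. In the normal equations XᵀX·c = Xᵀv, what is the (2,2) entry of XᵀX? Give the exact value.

Row 2 ↔ basis t, column 2 ↔ basis t, so (XᵀX)_{2,2} = Σᵢ (t)·(t) = (-2)·(-2) + (1)·(1) + (3)·(3) + (5)·(5) + (9)·(9) + (10)·(10) + (11)·(11) = 341.

341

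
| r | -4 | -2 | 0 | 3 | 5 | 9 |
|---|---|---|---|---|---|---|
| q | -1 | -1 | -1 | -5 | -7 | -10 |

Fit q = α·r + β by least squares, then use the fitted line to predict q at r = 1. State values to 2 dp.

The normal equations are: 135·α + 11·β = -134;  11·α + 6·β = -25.
Eliminating β: 6·(row 1) − 11·(row 2) gives 689·α = 6·(-134) − 11·(-25) = -529, so α = -529/689.
Then β = ((-25) − 11·(-529/689))/6 = -1901/689.
At r = 1: q̂ = (-529/689)·(1) + (-1901/689)·(1) = -2430/689.

q̂ = -3.53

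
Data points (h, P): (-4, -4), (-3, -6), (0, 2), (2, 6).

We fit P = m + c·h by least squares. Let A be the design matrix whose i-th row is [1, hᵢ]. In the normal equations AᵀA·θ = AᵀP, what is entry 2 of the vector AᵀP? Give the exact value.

Entry 2 ↔ basis h, so (AᵀP)_{2} = Σᵢ (h)·Pᵢ = (-4)·(-4) + (-3)·(-6) + (0)·(2) + (2)·(6) = 46.

46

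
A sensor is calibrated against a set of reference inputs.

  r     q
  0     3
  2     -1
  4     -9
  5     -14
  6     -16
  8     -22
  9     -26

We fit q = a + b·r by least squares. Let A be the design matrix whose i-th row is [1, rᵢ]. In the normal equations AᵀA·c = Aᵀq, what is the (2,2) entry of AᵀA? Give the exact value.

Row 2 ↔ basis r, column 2 ↔ basis r, so (AᵀA)_{2,2} = Σᵢ (r)·(r) = (0)·(0) + (2)·(2) + (4)·(4) + (5)·(5) + (6)·(6) + (8)·(8) + (9)·(9) = 226.

226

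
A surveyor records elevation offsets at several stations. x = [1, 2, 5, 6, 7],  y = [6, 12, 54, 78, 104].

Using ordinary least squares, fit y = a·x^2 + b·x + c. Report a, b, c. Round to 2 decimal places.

a = 2.12, b = -0.61, c = 4.57

Forming MᵀM = [[4339, 693, 115]; [693, 115, 21]; [115, 21, 5]] and Mᵀy = [9308, 1496, 254]ᵀ gives MᵀM·[a, b, c]ᵀ = Mᵀy.
Solving the 3×3 system (Gaussian elimination) gives a = 1723/812, b = -71/116, c = 927/203.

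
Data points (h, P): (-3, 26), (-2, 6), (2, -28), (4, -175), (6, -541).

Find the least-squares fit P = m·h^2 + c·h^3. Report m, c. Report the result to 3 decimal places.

From the data, Σh^2·h^2 = 1665, Σh^2·h^3 = 8557, Σh^3·h^3 = 51609.
Moment sums: Σh^2·P = -22130, Σh^3·P = -129030.
Eliminating c: 51609·(row 1) − 8557·(row 2) gives 12706736·m = 51609·(-22130) − 8557·(-129030) = -37997460, so m = -9499365/3176684.
Then c = ((-129030) − 8557·(-9499365/3176684))/51609 = -6367135/3176684.

m = -2.990, c = -2.004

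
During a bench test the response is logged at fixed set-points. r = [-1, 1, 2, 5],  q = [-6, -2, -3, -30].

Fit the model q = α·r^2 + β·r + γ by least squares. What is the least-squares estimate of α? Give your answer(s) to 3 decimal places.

α = -1.600

Setting ∂/∂α … = 0 gives: 643·α + 133·β + 31·γ = -770;  133·α + 31·β + 7·γ = -152;  31·α + 7·β + 4·γ = -41.
(Σr^2·r^2 = 643, Σr^2·r = 133, Σr^2 = 31, Σr·r = 31, Σr = 7, Σ1 = 4, Σr^2·q = -770, Σr·q = -152, Σq = -41.)
Row-reducing yields α = -8/5, β = 61/25, γ = -53/25.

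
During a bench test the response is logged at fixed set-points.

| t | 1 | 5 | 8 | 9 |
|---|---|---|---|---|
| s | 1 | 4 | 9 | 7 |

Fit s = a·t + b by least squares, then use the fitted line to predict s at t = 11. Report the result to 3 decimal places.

Entries of MᵀM: Σt·t = 171, Σt = 23, Σ1 = 4.
Moment sums: Σt·s = 156, Σs = 21.
MᵀM·[a, b]ᵀ = Mᵀs becomes [[171, 23]; [23, 4]]·[a, b]ᵀ = [156, 21]ᵀ.
Δ = 171·4 − 23² = 155.
a = (156·4 − 23·21)/155 = 141/155; b = (171·21 − 23·156)/155 = 3/155.
At t = 11: ŝ = (141/155)·(11) + (3/155)·(1) = 1554/155.

ŝ = 10.026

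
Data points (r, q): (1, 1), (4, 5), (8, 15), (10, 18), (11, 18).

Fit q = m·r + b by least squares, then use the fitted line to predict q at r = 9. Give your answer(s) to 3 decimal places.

Entries of MᵀM: Σr·r = 302, Σr = 34, Σ1 = 5.
Moment sums: Σr·q = 519, Σq = 57.
So MᵀM·[m, b]ᵀ = Mᵀq: [[302, 34]; [34, 5]]·[m, b]ᵀ = [519, 57]ᵀ.
det = 302·5 − 34² = 354.
m = (519·5 − 34·57)/354 = 219/118; b = (302·57 − 34·519)/354 = -72/59.
At r = 9: q̂ = (219/118)·(9) + (-72/59)·(1) = 1827/118.

q̂ = 15.483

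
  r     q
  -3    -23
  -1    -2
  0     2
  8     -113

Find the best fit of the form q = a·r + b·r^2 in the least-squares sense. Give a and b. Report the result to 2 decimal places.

With design matrix A, AᵀA = [[74, 484]; [484, 4178]] and Aᵀq = [-833, -7441]ᵀ.
Δ = 74·4178 − 484² = 74916.
a = ((-833)·4178 − 484·(-7441))/74916 = 20195/12486; b = (74·(-7441) − 484·(-833))/74916 = -24577/12486.

a = 1.62, b = -1.97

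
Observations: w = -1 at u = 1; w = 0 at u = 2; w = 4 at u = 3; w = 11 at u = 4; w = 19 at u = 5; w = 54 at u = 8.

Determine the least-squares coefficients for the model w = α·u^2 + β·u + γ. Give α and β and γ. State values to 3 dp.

α = 0.976, β = -0.826, γ = -1.682

Forming AᵀA = [[5075, 737, 119]; [737, 119, 23]; [119, 23, 6]] and Aᵀw = [4142, 582, 87]ᵀ gives AᵀA·[α, β, γ]ᵀ = Aᵀw.
Inverting the 3×3 Gram matrix, [α, β, γ]ᵀ = [2833/2904, -11993/14520, -4071/2420]ᵀ.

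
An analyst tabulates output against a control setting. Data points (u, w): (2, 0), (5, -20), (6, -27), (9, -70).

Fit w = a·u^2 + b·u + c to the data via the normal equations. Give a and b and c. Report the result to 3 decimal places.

Forming AᵀA = [[8498, 1078, 146]; [1078, 146, 22]; [146, 22, 4]] and Aᵀw = [-7142, -892, -117]ᵀ gives AᵀA·[a, b, c]ᵀ = Aᵀw.
Inverting the 3×3 Gram matrix, [a, b, c]ᵀ = [-23/24, 361/600, 121/50]ᵀ.

a = -0.958, b = 0.602, c = 2.420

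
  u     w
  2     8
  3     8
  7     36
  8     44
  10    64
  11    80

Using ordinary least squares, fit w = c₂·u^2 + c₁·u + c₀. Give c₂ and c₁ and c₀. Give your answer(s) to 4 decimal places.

Normal-equation sums: Σu^2·u^2 = 31235, Σu^2·u = 3221, Σu^2 = 347, Σu·u = 347, Σu = 41, Σ1 = 6.
For Xᵀw: Σu^2·w = 20764, Σu·w = 2164, Σw = 240.
Row-reducing yields c₂ = 3692/6025, c₁ = 292/6025, c₀ = 25484/6025.

c₂ = 0.6128, c₁ = 0.0485, c₀ = 4.2297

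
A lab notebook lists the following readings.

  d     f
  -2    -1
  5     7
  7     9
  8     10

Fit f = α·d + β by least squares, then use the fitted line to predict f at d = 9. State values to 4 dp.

f̂ = 11.2295

Sums needed: Σd·d = 142, Σd = 18, Σ1 = 4.
And Σd·f = 180, Σf = 25.
Normal equations: [[142, 18]; [18, 4]]·[α, β]ᵀ = [180, 25]ᵀ.
Determinant 142·4 − 18² = 244.
α = (180·4 − 18·25)/244 = 135/122; β = (142·25 − 18·180)/244 = 155/122.
At d = 9: f̂ = (135/122)·(9) + (155/122)·(1) = 685/61.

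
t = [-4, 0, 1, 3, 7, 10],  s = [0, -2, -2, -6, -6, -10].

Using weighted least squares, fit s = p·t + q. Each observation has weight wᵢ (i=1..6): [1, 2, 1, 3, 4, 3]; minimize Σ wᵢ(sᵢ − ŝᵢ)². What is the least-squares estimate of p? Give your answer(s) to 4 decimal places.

p = -0.6767

Entries of XᵀWX: Σwᵢ·t·t = 540, Σwᵢ·t = 64, Σwᵢ·1 = 14.
And Σwᵢ·t·s = -524, Σwᵢ·s = -78.
Eliminating q: 14·(row 1) − 64·(row 2) gives 3464·p = 14·(-524) − 64·(-78) = -2344, so p = -293/433.
Then q = ((-78) − 64·(-293/433))/14 = -1073/433.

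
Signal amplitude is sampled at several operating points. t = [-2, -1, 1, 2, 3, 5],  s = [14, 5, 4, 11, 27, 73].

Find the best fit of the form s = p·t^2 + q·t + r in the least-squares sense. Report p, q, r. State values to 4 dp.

p = 2.9833, q = -0.5433, r = 1.1800

Sums needed: Σt^2·t^2 = 740, Σt^2·t = 152, Σt^2 = 44, Σt·t = 44, Σt = 8, Σ1 = 6.
For Xᵀs: Σt^2·s = 2177, Σt·s = 439, Σs = 134.
XᵀX·[p, q, r]ᵀ = Xᵀs becomes [[740, 152, 44]; [152, 44, 8]; [44, 8, 6]]·[p, q, r]ᵀ = [2177, 439, 134]ᵀ.
Inverting the 3×3 Gram matrix, [p, q, r]ᵀ = [179/60, -163/300, 59/50]ᵀ.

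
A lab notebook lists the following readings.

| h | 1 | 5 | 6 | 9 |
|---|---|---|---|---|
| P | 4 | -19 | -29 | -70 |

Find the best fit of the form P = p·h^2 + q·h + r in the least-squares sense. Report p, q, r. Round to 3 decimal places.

Compute the Gram sums: Σh^2·h^2 = 8483, Σh^2·h = 1071, Σh^2 = 143, Σh·h = 143, Σh = 21, Σ1 = 4.
For AᵀP: Σh^2·P = -7185, Σh·P = -895, ΣP = -114.
AᵀA·[p, q, r]ᵀ = AᵀP becomes [[8483, 1071, 143]; [1071, 143, 21]; [143, 21, 4]]·[p, q, r]ᵀ = [-7185, -895, -114]ᵀ.
Solving the 3×3 system (Gaussian elimination) gives p = -3441/3916, q = -1805/3916, r = 10443/1958.

p = -0.879, q = -0.461, r = 5.334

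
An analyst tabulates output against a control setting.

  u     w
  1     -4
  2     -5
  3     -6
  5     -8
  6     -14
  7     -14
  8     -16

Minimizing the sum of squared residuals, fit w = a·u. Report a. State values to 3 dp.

a = -2.032

XᵀX·[a]ᵀ = Xᵀw reads: 188·a = -382.
(Σu·u = 188, Σu·w = -382.)
a = (-382)/188 = -2.03191.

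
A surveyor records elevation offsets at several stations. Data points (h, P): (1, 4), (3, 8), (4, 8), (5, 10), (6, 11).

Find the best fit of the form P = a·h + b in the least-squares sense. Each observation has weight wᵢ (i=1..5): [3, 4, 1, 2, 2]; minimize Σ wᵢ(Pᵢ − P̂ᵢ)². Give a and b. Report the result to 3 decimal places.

a = 1.377, b = 3.129

Entries of MᵀWM: Σwᵢ·h·h = 177, Σwᵢ·h = 41, Σwᵢ·1 = 12.
And Σwᵢ·h·P = 372, Σwᵢ·P = 94.
det = 177·12 − 41² = 443.
a = (372·12 − 41·94)/443 = 610/443; b = (177·94 − 41·372)/443 = 1386/443.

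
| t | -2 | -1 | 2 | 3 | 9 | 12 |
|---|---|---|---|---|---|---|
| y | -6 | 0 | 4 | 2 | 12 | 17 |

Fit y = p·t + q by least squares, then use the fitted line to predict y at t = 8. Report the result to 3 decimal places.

ŷ = 10.938

With design matrix A, AᵀA = [[243, 23]; [23, 6]] and Aᵀy = [338, 29]ᵀ.
Eliminating q: 6·(row 1) − 23·(row 2) gives 929·p = 6·338 − 23·29 = 1361, so p = 1361/929.
Then q = (29 − 23·(1361/929))/6 = -727/929.
At t = 8: ŷ = (1361/929)·(8) + (-727/929)·(1) = 10161/929.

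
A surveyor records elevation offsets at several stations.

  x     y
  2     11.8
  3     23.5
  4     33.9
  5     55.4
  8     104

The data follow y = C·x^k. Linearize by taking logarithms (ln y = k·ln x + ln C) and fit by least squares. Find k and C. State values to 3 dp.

Taking logs, ln y = k·ln x + ln C, so regress ln y on ln x.
Σln x = 6.8669, Σ(ln x)² = 10.5236, Σln y = 17.8075, Σln x·ln y = 26.1825.
Equations: 10.5236·k + 6.8669·ln C = 26.1825;  6.8669·k + 5·ln C = 17.8075.
Slope k = (n·Σln x·ln y − Σln x·Σln y)/(n·Σ(ln x)² − (Σln x)²) = (5·26.1825 − 6.8669·17.8075)/5.4631 = 1.57964; ln C = (Σln y − k·Σln x)/n = 1.39204, so C = exp(1.39204) = 4.02304.

k = 1.580, C = 4.023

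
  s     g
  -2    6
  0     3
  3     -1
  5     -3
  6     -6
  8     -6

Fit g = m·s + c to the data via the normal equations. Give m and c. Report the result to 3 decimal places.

m = -1.271, c = 3.070

Compute the Gram sums: Σs·s = 138, Σs = 20, Σ1 = 6.
Right-hand side: Σs·g = -114, Σg = -7.
Normal equations: [[138, 20]; [20, 6]]·[m, c]ᵀ = [-114, -7]ᵀ.
Eliminating c: 6·(row 1) − 20·(row 2) gives 428·m = 6·(-114) − 20·(-7) = -544, so m = -136/107.
Then c = ((-7) − 20·(-136/107))/6 = 657/214.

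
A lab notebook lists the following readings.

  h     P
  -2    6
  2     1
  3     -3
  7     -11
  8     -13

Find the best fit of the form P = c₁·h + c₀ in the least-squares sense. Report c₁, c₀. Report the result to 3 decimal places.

Setting ∂/∂c₁ … = 0 gives: 130·c₁ + 18·c₀ = -200;  18·c₁ + 5·c₀ = -20.
(Σh·h = 130, Σh = 18, Σ1 = 5, Σh·P = -200, ΣP = -20.)
Eliminating c₀: 5·(row 1) − 18·(row 2) gives 326·c₁ = 5·(-200) − 18·(-20) = -640, so c₁ = -320/163.
Then c₀ = ((-20) − 18·(-320/163))/5 = 500/163.

c₁ = -1.963, c₀ = 3.067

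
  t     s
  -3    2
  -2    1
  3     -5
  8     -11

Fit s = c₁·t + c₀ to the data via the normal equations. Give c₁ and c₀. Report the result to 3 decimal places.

c₁ = -1.188, c₀ = -1.468

Entries of XᵀX: Σt·t = 86, Σt = 6, Σ1 = 4.
Right-hand side: Σt·s = -111, Σs = -13.
XᵀX·[c₁, c₀]ᵀ = Xᵀs becomes [[86, 6]; [6, 4]]·[c₁, c₀]ᵀ = [-111, -13]ᵀ.
Eliminating c₀: 4·(row 1) − 6·(row 2) gives 308·c₁ = 4·(-111) − 6·(-13) = -366, so c₁ = -183/154.
Then c₀ = ((-13) − 6·(-183/154))/4 = -113/77.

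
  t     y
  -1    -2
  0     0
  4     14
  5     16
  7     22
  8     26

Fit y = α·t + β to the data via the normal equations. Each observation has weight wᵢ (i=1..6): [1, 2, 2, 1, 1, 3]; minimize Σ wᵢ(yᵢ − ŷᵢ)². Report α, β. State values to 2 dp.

α = 3.17, β = 0.58

Forming MᵀWM = [[299, 43]; [43, 10]] and MᵀWy = [972, 142]ᵀ gives MᵀWM·[α, β]ᵀ = MᵀWy.
det = 299·10 − 43² = 1141.
α = (972·10 − 43·142)/1141 = 3614/1141; β = (299·142 − 43·972)/1141 = 662/1141.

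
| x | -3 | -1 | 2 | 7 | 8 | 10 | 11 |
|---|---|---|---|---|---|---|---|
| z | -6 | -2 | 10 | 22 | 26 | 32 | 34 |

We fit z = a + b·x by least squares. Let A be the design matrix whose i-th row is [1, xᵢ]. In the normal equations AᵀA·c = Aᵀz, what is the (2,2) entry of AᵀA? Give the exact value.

348

Row 2 ↔ basis x, column 2 ↔ basis x, so (AᵀA)_{2,2} = Σᵢ (x)·(x) = (-3)·(-3) + (-1)·(-1) + (2)·(2) + (7)·(7) + (8)·(8) + (10)·(10) + (11)·(11) = 348.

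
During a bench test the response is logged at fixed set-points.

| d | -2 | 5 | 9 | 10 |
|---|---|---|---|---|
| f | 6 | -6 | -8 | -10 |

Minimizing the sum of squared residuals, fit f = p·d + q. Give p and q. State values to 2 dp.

p = -1.29, q = 2.61

Sums needed: Σd·d = 210, Σd = 22, Σ1 = 4.
For Aᵀf: Σd·f = -214, Σf = -18.
Eliminating q: 4·(row 1) − 22·(row 2) gives 356·p = 4·(-214) − 22·(-18) = -460, so p = -115/89.
Then q = ((-18) − 22·(-115/89))/4 = 232/89.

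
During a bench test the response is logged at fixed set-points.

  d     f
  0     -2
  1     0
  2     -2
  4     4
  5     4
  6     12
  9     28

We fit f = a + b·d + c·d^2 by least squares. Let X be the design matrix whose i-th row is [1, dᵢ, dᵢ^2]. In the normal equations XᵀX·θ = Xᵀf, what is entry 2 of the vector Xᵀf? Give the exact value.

Entry 2 ↔ basis d, so (Xᵀf)_{2} = Σᵢ (d)·fᵢ = (0)·(-2) + (1)·(0) + (2)·(-2) + (4)·(4) + (5)·(4) + (6)·(12) + (9)·(28) = 356.

356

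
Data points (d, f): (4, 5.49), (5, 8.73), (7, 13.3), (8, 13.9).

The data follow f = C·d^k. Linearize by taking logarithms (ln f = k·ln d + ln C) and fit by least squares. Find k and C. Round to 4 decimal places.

k = 1.3458, C = 0.9140

Let Y = ln f. Fitting Y = k·ln d + ln C by least squares:
Σln d = 7.0211, Σ(ln d)² = 12.6227, Σln f = 9.0893, Σln d·ln f = 16.3564.
Equations: 12.6227·k + 7.0211·ln C = 16.3564;  7.0211·k + 4·ln C = 9.0893.
Solving (det = 1.1954): k = 1.34581, ln C = -0.08993, so C = exp(-0.08993) = 0.91400.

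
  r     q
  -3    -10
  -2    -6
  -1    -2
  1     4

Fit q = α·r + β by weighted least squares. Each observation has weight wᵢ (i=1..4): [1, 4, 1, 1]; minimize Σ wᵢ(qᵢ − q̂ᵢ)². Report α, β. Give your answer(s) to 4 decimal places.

The normal system MᵀWM·[α, β]ᵀ = MᵀWq is [[27, -11]; [-11, 7]]·[α, β]ᵀ = [84, -32]ᵀ.
det = 27·7 − (-11)² = 68.
α = (84·7 − (-11)·(-32))/68 = 59/17; β = (27·(-32) − (-11)·84)/68 = 15/17.

α = 3.4706, β = 0.8824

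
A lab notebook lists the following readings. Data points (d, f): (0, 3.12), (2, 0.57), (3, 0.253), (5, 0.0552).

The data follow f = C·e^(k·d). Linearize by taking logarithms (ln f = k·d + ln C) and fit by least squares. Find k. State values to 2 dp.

k = -0.81

With ln fᵢ as the transformed response and dᵢ as the regressor:
Σd = 10.0000, Σ(d)² = 38.0000, Σln f = -3.6954, Σd·ln f = -19.7313.
Equations: 38.0000·k + 10.0000·ln C = -19.7313;  10.0000·k + 4·ln C = -3.6954.
Solving (det = 52.0000): k = -0.80713, ln C = 1.09396.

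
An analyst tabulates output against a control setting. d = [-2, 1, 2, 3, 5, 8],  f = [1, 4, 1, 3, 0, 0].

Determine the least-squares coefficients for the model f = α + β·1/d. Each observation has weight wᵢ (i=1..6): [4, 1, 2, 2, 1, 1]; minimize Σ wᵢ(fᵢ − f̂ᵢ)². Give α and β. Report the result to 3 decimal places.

Compute the Gram sums: Σwᵢ·1 = 11, Σwᵢ·1/d = 119/120, Σwᵢ·1/d·1/d = 40001/14400.
And Σwᵢ·f = 16, Σwᵢ·1/d·f = 5.
Determinant 11·(40001/14400) − (119/120)² = 2839/96.
α = (16·(40001/14400) − (119/120)·5)/(2839/96) = 16724/12525; β = (11·5 − (119/120)·16)/(2839/96) = 18784/14195.

α = 1.335, β = 1.323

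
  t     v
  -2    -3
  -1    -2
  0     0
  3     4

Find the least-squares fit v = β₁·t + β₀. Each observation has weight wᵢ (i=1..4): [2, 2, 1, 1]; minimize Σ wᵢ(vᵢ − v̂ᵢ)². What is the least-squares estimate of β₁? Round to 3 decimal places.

Normal-equation sums: Σwᵢ·t·t = 19, Σwᵢ·t = -3, Σwᵢ·1 = 6.
Right-hand side: Σwᵢ·t·v = 28, Σwᵢ·v = -6.
Eliminating β₀: 6·(row 1) − (-3)·(row 2) gives 105·β₁ = 6·28 − (-3)·(-6) = 150, so β₁ = 10/7.
Then β₀ = ((-6) − (-3)·(10/7))/6 = -2/7.

β₁ = 1.429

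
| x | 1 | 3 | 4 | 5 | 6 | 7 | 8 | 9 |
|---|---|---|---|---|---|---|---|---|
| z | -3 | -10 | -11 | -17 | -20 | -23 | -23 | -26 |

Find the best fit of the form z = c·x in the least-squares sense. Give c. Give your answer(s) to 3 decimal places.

c = -3.064

Normal-equation sums: Σx·x = 281.
For Mᵀz: Σx·z = -861.
Hence c = -861 / 281 ≈ -3.06406.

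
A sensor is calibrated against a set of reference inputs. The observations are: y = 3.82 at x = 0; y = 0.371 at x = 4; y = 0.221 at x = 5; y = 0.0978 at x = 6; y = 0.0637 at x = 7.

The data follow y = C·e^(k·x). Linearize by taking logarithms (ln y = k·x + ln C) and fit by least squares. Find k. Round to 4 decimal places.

k = -0.5920

Taking logs, ln y = k·x + ln C, so regress ln y on x.
AᵀA = [[126.0000, 22.0000]; [22.0000, 5]], rhs = [-44.7382, -6.2393]ᵀ  (here Σx = 22.0000, Σ(x)² = 126.0000, Σln y = -6.2393, Σx·ln y = -44.7382).
Slope k = (n·Σx·ln y − Σx·Σln y)/(n·Σ(x)² − (Σx)²) = (5·-44.7382 − 22.0000·-6.2393)/146.0000 = -0.59196; ln C = (Σln y − k·Σx)/n = 1.35677.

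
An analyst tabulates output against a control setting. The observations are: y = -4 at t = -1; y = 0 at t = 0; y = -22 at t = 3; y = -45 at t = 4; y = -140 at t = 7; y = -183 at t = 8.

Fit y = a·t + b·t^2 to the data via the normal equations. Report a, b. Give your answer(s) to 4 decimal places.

With design matrix A, AᵀA = [[139, 945]; [945, 6835]] and Aᵀy = [-2686, -19494]ᵀ.
Eliminating b: 6835·(row 1) − 945·(row 2) gives 57040·a = 6835·(-2686) − 945·(-19494) = 63020, so a = 137/124.
Then b = ((-19494) − 945·(137/124))/6835 = -1863/620.

a = 1.1048, b = -3.0048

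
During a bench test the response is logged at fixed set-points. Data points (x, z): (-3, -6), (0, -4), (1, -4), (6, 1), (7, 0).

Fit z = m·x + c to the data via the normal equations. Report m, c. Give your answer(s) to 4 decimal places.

m = 0.6864, c = -4.1102

From the data, Σx·x = 95, Σx = 11, Σ1 = 5.
Moment sums: Σx·z = 20, Σz = -13.
MᵀM·[m, c]ᵀ = Mᵀz becomes [[95, 11]; [11, 5]]·[m, c]ᵀ = [20, -13]ᵀ.
Determinant 95·5 − 11² = 354.
m = (20·5 − 11·(-13))/354 = 81/118; c = (95·(-13) − 11·20)/354 = -485/118.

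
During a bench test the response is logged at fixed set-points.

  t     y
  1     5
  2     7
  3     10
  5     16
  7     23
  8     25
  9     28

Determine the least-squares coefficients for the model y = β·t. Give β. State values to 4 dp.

β = 3.1845

Sums needed: Σt·t = 233.
For Mᵀy: Σt·y = 742.
Normal equations: [[233]]·[β]ᵀ = [742]ᵀ.
β = 742/233 = 3.18455.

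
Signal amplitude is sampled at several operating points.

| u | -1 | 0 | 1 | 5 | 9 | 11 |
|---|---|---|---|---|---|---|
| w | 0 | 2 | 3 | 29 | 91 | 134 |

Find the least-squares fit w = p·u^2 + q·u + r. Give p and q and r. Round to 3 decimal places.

With design matrix X, XᵀX = [[21829, 2185, 229]; [2185, 229, 25]; [229, 25, 6]] and Xᵀw = [24313, 2441, 259]ᵀ.
Row-reducing yields p = 3823/3642, q = 14261/25494, r = 3282/4249.

p = 1.050, q = 0.559, r = 0.772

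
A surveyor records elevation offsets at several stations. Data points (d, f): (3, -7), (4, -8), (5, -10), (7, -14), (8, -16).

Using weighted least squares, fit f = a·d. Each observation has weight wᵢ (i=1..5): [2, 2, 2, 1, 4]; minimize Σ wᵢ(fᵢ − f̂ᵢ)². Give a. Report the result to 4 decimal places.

The normal equations are: 405·a = -816.
(Σwᵢ·d·d = 405, Σwᵢ·d·f = -816.)
a = (-816)/405 = -2.01481.

a = -2.0148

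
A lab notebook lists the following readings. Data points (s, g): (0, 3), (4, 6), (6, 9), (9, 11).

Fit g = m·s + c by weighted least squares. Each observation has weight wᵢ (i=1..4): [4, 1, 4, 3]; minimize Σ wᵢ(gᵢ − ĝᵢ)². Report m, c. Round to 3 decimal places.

The normal system MᵀWM·[m, c]ᵀ = MᵀWg is [[403, 55]; [55, 12]]·[m, c]ᵀ = [537, 87]ᵀ.
Determinant 403·12 − 55² = 1811.
m = (537·12 − 55·87)/1811 = 1659/1811; c = (403·87 − 55·537)/1811 = 5526/1811.

m = 0.916, c = 3.051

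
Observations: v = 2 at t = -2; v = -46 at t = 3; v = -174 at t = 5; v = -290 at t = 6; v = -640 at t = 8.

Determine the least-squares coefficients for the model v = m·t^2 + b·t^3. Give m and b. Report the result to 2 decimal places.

m = -2.00, b = -1.00

Compute the Gram sums: Σt^2·t^2 = 6114, Σt^2·t^3 = 43880, Σt^3·t^3 = 325218.
For Mᵀv: Σt^2·v = -56156, Σt^3·v = -413328.
det = 6114·325218 − 43880² = 62928452.
m = ((-56156)·325218 − 43880·(-413328))/62928452 = -31527342/15732113; b = (6114·(-413328) − 43880·(-56156))/62928452 = -15740528/15732113.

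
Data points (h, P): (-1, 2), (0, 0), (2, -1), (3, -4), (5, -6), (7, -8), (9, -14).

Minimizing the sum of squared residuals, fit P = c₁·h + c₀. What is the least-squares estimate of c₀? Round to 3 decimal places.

Normal-equation sums: Σh·h = 169, Σh = 25, Σ1 = 7.
For MᵀP: Σh·P = -228, ΣP = -31.
det = 169·7 − 25² = 558.
c₁ = ((-228)·7 − 25·(-31))/558 = -821/558; c₀ = (169·(-31) − 25·(-228))/558 = 461/558.

c₀ = 0.826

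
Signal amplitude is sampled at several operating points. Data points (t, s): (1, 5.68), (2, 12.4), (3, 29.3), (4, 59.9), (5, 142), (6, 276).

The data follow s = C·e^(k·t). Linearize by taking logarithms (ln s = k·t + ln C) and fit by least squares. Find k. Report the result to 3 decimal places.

Let Y = ln s. Fitting Y = k·t + ln C by least squares:
AᵀA = [[91.0000, 21.0000]; [21.0000, 6]], rhs = [91.7774, 22.3011]ᵀ  (here Σt = 21.0000, Σ(t)² = 91.0000, Σln s = 22.3011, Σt·ln s = 91.7774).
Solving (det = 105.0000): k = 0.78419, ln C = 0.97218.

k = 0.784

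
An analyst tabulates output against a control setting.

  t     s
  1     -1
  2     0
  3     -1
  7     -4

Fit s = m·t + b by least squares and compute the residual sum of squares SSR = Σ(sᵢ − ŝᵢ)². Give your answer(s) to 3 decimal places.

SSR = 1.470

Normal-equation sums: Σt·t = 63, Σt = 13, Σ1 = 4.
Right-hand side: Σt·s = -32, Σs = -6.
AᵀA·[m, b]ᵀ = Aᵀs becomes [[63, 13]; [13, 4]]·[m, b]ᵀ = [-32, -6]ᵀ.
Eliminating b: 4·(row 1) − 13·(row 2) gives 83·m = 4·(-32) − 13·(-6) = -50, so m = -50/83.
Then b = ((-6) − 13·(-50/83))/4 = 38/83.
Residuals: -71/83, 62/83, 29/83, -20/83; SSR = 122/83.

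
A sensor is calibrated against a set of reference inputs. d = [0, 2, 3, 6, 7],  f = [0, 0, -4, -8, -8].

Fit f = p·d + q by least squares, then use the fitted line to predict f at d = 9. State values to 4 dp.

Forming AᵀA = [[98, 18]; [18, 5]] and Aᵀf = [-116, -20]ᵀ gives AᵀA·[p, q]ᵀ = Aᵀf.
det = 98·5 − 18² = 166.
p = ((-116)·5 − 18·(-20))/166 = -110/83; q = (98·(-20) − 18·(-116))/166 = 64/83.
At d = 9: f̂ = (-110/83)·(9) + (64/83)·(1) = -926/83.

f̂ = -11.1566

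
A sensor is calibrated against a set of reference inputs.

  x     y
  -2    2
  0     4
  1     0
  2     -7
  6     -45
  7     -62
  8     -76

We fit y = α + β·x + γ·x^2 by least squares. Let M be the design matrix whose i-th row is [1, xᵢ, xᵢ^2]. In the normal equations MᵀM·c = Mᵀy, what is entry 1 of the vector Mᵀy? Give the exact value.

Entry 1 ↔ basis 1, so (Mᵀy)_{1} = Σᵢ yᵢ = (1)·(2) + (1)·(4) + (1)·(0) + (1)·(-7) + (1)·(-45) + (1)·(-62) + (1)·(-76) = -184.

-184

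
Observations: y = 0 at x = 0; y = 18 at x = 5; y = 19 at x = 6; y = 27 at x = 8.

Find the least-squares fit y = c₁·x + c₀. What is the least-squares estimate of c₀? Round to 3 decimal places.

c₀ = 0.144

Forming MᵀM = [[125, 19]; [19, 4]] and Mᵀy = [420, 64]ᵀ gives MᵀM·[c₁, c₀]ᵀ = Mᵀy.
Eliminating c₀: 4·(row 1) − 19·(row 2) gives 139·c₁ = 4·420 − 19·64 = 464, so c₁ = 464/139.
Then c₀ = (64 − 19·(464/139))/4 = 20/139.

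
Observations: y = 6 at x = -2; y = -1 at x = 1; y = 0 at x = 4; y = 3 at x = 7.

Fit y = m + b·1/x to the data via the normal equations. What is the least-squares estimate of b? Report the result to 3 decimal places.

b = -4.726

Normal-equation sums: Σ1 = 4, Σ1/x = 25/28, Σ1/x·1/x = 1045/784.
For Mᵀy: Σy = 8, Σ1/x·y = -25/7.
So MᵀM·[m, b]ᵀ = Mᵀy: [[4, 25/28]; [25/28, 1045/784]]·[m, b]ᵀ = [8, -25/7]ᵀ.
Determinant 4·(1045/784) − (25/28)² = 3555/784.
m = (8·(1045/784) − (25/28)·(-25/7))/(3555/784) = 724/237; b = (4·(-25/7) − (25/28)·8)/(3555/784) = -1120/237.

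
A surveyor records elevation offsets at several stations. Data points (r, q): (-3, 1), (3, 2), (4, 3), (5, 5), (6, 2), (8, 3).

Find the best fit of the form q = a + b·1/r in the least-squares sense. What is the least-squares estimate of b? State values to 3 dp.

MᵀM·[a, b]ᵀ = Mᵀq reads: 6·a + (89/120)·b = 16;  (89/120)·a + (589/1600)·b = 67/24.
(Σ1 = 6, Σ1/r = 89/120, Σ1/r·1/r = 589/1600, Σq = 16, Σ1/r·q = 67/24.)
Eliminating b: (589/1600)·(row 1) − (89/120)·(row 2) gives (4777/2880)·a = (589/1600)·16 − (89/120)·(67/24) = 55001/14400, so a = 55001/23885.
Then b = ((67/24) − (89/120)·(55001/23885))/(589/1600) = 14064/4777.

b = 2.944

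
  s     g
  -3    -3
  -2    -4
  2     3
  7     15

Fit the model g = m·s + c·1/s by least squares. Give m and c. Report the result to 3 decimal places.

m = 2.113, c = -2.865

The normal system XᵀX·[m, c]ᵀ = Xᵀg is [[66, 4]; [4, 557/882]]·[m, c]ᵀ = [128, 93/14]ᵀ.
Eliminating c: (557/882)·(row 1) − 4·(row 2) gives (3775/147)·m = (557/882)·128 − 4·(93/14) = 23930/441, so m = 4786/2265.
Then c = ((93/14) − 4·(4786/2265))/(557/882) = -2163/755.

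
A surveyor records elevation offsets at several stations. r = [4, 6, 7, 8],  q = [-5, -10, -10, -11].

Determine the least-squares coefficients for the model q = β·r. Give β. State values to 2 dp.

Compute the Gram sums: Σr·r = 165.
And Σr·q = -238.
MᵀM·[β]ᵀ = Mᵀq becomes [[165]]·[β]ᵀ = [-238]ᵀ.
Hence β = -238 / 165 ≈ -1.44242.

β = -1.44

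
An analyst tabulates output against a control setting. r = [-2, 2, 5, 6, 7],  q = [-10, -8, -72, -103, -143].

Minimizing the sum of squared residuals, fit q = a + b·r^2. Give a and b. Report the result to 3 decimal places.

Normal-equation sums: Σ1 = 5, Σr^2 = 118, Σr^2·r^2 = 4354.
And Σq = -336, Σr^2·q = -12587.
Normal equations: [[5, 118]; [118, 4354]]·[a, b]ᵀ = [-336, -12587]ᵀ.
Eliminating b: 4354·(row 1) − 118·(row 2) gives 7846·a = 4354·(-336) − 118·(-12587) = 22322, so a = 11161/3923.
Then b = ((-12587) − 118·(11161/3923))/4354 = -23287/7846.

a = 2.845, b = -2.968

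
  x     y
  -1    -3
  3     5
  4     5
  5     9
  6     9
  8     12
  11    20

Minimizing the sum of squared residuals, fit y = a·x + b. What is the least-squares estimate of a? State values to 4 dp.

Normal-equation sums: Σx·x = 272, Σx = 36, Σ1 = 7.
Moment sums: Σx·y = 453, Σy = 57.
So AᵀA·[a, b]ᵀ = Aᵀy: [[272, 36]; [36, 7]]·[a, b]ᵀ = [453, 57]ᵀ.
Determinant 272·7 − 36² = 608.
a = (453·7 − 36·57)/608 = 1119/608; b = (272·57 − 36·453)/608 = -201/152.

a = 1.8405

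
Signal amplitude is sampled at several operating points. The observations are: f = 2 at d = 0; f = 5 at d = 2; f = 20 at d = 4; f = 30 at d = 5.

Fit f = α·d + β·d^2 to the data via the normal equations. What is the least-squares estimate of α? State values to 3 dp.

α = 0.353

The normal equations are: 45·α + 197·β = 240;  197·α + 897·β = 1090.
(Σd·d = 45, Σd·d^2 = 197, Σd^2·d^2 = 897, Σd·f = 240, Σd^2·f = 1090.)
Δ = 45·897 − 197² = 1556.
α = (240·897 − 197·1090)/1556 = 275/778; β = (45·1090 − 197·240)/1556 = 885/778.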